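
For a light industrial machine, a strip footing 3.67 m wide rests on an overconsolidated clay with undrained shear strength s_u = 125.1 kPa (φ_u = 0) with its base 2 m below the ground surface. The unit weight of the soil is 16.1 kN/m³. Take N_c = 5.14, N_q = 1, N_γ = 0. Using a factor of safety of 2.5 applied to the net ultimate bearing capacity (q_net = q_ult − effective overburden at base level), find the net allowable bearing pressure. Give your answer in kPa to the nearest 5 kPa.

Effective surcharge at the founding depth q = γ·D_f = 16.1 × 2 = 32.2 kPa.
q_ult = c·N_c + q·N_q
     = 125.1 × 5.14 + 32.2 × 1
     = 643.01 + 32.2 = 675.21 kPa.
Net ultimate: q_net = 675.21 − 32.2 = 643.01 kPa.
q_all(net) = 643.01 / 2.5 = 257.21 kPa.

q_all(net) ≈ 255 kPa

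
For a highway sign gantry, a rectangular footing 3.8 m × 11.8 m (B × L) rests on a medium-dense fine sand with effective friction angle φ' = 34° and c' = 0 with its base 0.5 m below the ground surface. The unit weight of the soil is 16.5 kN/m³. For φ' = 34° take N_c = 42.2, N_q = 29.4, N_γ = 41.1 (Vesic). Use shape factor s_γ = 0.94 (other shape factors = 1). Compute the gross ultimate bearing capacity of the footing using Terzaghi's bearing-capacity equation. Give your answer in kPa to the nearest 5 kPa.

Overburden at base level: q = 16.5 × 0.5 = 8.25 kPa.
Surcharge term q·N_q = 8.25 × 29.4 = 242.55 kPa; self-weight term 0.5·γ·B·N_γ·s_γ = 0.5 × 16.5 × 3.8 × 41.1 × 0.94 = 1211.2 kPa.
q_ult = 242.55 + 1211.2 = 1453.7 kPa.

q_ult ≈ 1455 kPa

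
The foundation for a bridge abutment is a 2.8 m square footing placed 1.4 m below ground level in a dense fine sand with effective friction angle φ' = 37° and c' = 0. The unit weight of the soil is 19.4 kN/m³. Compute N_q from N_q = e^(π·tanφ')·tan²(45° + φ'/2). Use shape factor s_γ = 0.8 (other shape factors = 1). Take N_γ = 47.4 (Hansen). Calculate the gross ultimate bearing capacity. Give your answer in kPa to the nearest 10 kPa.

tan37° = 0.7536, so N_q = e^(π×0.7536)·tan²(63.5°) = 10.669 × 4.023 = 42.92.
Overburden at base level: q = 19.4 × 1.4 = 27.16 kPa.
Surcharge term q·N_q = 27.16 × 42.92 = 1165.7 kPa; self-weight term 0.5·γ·B·N_γ·s_γ = 0.5 × 19.4 × 2.8 × 47.4 × 0.8 = 1029.9 kPa.
q_ult = 1165.7 + 1029.9 = 2195.6 kPa.

q_ult ≈ 2200 kPa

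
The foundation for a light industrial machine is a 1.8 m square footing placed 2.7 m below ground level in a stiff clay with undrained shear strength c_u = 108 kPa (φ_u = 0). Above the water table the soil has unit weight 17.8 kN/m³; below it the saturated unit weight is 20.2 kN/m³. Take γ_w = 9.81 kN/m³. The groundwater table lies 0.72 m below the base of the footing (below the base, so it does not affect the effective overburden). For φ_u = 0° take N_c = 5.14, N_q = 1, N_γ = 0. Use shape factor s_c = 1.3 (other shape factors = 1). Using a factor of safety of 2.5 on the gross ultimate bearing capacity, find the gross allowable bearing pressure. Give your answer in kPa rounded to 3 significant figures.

q = γ·D_f = 17.8 × 2.7 = 48.06 kPa.
c·N_c·s_c = 108 × 5.14 × 1.3 = 721.66 kPa
q·N_q = 48.06 × 1 = 48.06 kPa
q_ult = 721.66 + 48.06 = 769.72 kPa.
q_all = 769.72 / 2.5 = 307.89 kPa.

q_all ≈ 308 kPa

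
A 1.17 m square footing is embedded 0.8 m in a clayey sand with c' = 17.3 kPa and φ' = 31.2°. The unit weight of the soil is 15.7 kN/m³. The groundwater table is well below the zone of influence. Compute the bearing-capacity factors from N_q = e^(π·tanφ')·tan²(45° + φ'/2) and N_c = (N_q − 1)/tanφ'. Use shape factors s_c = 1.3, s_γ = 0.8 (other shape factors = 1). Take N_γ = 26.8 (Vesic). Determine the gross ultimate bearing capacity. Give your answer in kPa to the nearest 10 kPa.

q_ult ≈ 1210 kPa

tan31.2° = 0.6056, so N_q = e^(π×0.6056)·tan²(60.6°) = 6.703 × 3.15 = 21.11.
N_c = (21.11 − 1)/tan31.2° = 33.21.
Overburden at base level: q = 15.7 × 0.8 = 12.56 kPa.
Cohesion term c·N_c·s_c = 17.3 × 33.211 × 1.3 = 746.91 kPa; surcharge term q·N_q = 12.56 × 21.113 = 265.18 kPa; self-weight term 0.5·γ·B·N_γ·s_γ = 0.5 × 15.7 × 1.17 × 26.8 × 0.8 = 196.92 kPa.
q_ult = 746.91 + 265.18 + 196.92 = 1209 kPa.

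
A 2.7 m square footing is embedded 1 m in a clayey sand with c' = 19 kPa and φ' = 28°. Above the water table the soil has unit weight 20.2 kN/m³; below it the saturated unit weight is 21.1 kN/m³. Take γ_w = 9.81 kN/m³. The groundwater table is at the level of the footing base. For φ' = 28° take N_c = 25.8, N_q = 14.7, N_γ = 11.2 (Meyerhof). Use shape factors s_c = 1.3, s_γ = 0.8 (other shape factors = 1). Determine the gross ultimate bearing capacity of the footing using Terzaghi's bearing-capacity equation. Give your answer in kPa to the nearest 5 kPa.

q = γ·D_f = 20.2 × 1 = 20.2 kPa.
For the ½γBN_γ term take γ' = 21.1 − 9.81 = 11.29 kN/m³ (soil below base is submerged).
c·N_c·s_c = 19 × 25.8 × 1.3 = 637.26 kPa
q·N_q = 20.2 × 14.7 = 296.94 kPa
0.5·γ·B·N_γ·s_γ = 0.5 × 11.29 × 2.7 × 11.2 × 0.8 = 136.56 kPa
q_ult = 637.26 + 296.94 + 136.56 = 1070.8 kPa.

q_ult ≈ 1070 kPa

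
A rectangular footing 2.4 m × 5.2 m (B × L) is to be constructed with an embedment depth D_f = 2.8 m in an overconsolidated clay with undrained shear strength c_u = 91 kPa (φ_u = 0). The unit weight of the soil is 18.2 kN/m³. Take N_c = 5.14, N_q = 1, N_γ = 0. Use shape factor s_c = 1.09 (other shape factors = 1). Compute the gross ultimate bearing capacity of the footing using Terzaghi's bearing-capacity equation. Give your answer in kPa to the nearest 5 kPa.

q = γ·D_f = 18.2 × 2.8 = 50.96 kPa.
c·N_c·s_c = 91 × 5.14 × 1.09 = 509.84 kPa
q·N_q = 50.96 × 1 = 50.96 kPa
q_ult = 509.84 + 50.96 = 560.8 kPa.

q_ult ≈ 560 kPa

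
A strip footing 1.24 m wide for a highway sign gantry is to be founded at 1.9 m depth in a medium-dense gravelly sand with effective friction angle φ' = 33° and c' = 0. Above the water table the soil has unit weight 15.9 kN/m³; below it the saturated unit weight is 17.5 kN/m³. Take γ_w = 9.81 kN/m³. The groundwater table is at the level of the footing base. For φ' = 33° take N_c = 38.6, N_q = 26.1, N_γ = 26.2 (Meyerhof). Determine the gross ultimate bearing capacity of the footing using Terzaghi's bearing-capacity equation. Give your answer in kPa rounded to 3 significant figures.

q_ult ≈ 913 kPa

Effective surcharge at the founding depth q = γ·D_f = 15.9 × 1.9 = 30.21 kPa.
The water table coincides with the base, so in the self-weight term γ → γ' = 7.69 kN/m³.
q_ult = q·N_q + 0.5·γ·B·N_γ
     = 30.21 × 26.1 + 0.5 × 7.69 × 1.24 × 26.2
     = 788.48 + 124.92 = 913.4 kPa.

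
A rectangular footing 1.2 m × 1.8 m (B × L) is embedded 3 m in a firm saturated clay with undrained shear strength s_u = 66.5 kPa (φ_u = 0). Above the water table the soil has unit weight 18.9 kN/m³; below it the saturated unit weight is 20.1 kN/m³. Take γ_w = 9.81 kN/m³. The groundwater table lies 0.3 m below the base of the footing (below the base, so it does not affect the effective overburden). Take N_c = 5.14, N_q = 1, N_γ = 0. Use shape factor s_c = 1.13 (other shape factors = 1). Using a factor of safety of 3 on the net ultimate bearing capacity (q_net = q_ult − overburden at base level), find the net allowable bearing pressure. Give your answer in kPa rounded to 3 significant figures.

q_all(net) ≈ 129 kPa

Overburden at base level: q = 18.9 × 3 = 56.7 kPa.
Cohesion term c·N_c·s_c = 66.5 × 5.14 × 1.13 = 386.25 kPa; surcharge term q·N_q = 56.7 × 1 = 56.7 kPa.
q_ult = 386.25 + 56.7 = 442.95 kPa.
q_net = 442.95 − 56.7 = 386.25 kPa.
q_all(net) = 386.25 / 3 = 128.75 kPa.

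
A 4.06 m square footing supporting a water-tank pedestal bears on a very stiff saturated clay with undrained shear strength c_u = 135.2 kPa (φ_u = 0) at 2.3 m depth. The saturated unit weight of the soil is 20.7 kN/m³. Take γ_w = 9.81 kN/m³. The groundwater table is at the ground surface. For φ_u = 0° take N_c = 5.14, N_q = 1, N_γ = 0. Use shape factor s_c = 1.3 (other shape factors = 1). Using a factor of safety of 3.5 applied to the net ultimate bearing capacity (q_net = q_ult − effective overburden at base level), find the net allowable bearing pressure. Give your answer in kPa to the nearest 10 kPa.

γ' = 20.7 − 9.81 = 10.89 kN/m³ (submerged throughout). q = 10.89 × 2.3 = 25.047 kPa.
c·N_c·s_c = 135.2 × 5.14 × 1.3 = 903.41 kPa
q·N_q = 25.047 × 1 = 25.047 kPa
q_ult = 903.41 + 25.047 = 928.45 kPa.
Net ultimate: q_net = 928.45 − 25.047 = 903.41 kPa.
q_all(net) = 903.41 / 3.5 = 258.12 kPa.

q_all(net) ≈ 260 kPa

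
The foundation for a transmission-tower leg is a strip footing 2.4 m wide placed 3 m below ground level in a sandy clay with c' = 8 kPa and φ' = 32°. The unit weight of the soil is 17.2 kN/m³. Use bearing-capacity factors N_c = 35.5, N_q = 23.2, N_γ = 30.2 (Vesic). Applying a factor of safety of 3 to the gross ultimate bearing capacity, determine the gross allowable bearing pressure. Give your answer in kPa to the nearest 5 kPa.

q = γ·D_f = 17.2 × 3 = 51.6 kPa.
c·N_c = 8 × 35.5 = 284 kPa
q·N_q = 51.6 × 23.2 = 1197.1 kPa
0.5·γ·B·N_γ = 0.5 × 17.2 × 2.4 × 30.2 = 623.33 kPa
q_ult = 284 + 1197.1 + 623.33 = 2104.4 kPa.
q_all = q_ult / FS = 2104.4 / 3 = 701.48 kPa.

q_all ≈ 700 kPa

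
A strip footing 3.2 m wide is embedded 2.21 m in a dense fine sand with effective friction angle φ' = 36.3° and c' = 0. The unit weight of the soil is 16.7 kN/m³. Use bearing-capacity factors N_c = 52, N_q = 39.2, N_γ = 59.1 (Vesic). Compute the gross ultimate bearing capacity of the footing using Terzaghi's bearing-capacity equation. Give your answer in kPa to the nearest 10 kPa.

Overburden at base level: q = 16.7 × 2.21 = 36.907 kPa.
Surcharge term q·N_q = 36.907 × 39.2 = 1446.8 kPa; self-weight term 0.5·γ·B·N_γ = 0.5 × 16.7 × 3.2 × 59.1 = 1579.2 kPa.
q_ult = 1446.8 + 1579.2 = 3025.9 kPa.

q_ult ≈ 3030 kPa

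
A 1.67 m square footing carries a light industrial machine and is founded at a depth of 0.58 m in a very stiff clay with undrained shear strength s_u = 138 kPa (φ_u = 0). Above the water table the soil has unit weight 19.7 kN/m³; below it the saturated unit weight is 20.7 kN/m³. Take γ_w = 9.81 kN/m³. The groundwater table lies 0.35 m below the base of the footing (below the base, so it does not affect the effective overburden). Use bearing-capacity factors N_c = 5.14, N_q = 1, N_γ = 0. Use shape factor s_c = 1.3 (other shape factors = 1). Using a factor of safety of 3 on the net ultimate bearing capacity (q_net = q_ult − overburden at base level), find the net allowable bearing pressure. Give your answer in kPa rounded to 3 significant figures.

Effective surcharge at the founding depth q = γ·D_f = 19.7 × 0.58 = 11.426 kPa.
q_ult = c·N_c·s_c + q·N_q
     = 138 × 5.14 × 1.3 + 11.426 × 1
     = 922.12 + 11.426 = 933.54 kPa.
q_net = 933.54 − 11.426 = 922.12 kPa.
q_all(net) = 922.12 / 3 = 307.37 kPa.

q_all(net) ≈ 307 kPa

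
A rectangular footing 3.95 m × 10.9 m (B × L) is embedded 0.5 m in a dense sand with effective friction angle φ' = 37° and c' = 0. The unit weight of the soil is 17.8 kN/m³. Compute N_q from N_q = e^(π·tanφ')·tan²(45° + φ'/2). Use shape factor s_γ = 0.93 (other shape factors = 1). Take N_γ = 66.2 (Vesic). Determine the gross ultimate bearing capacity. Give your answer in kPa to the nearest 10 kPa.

q_ult ≈ 2550 kPa

tan37° = 0.7536, so N_q = e^(π×0.7536)·tan²(63.5°) = 10.669 × 4.023 = 42.92.
q = γ·D_f = 17.8 × 0.5 = 8.9 kPa.
q·N_q = 8.9 × 42.92 = 381.99 kPa
0.5·γ·B·N_γ·s_γ = 0.5 × 17.8 × 3.95 × 66.2 × 0.93 = 2164.4 kPa
q_ult = 381.99 + 2164.4 = 2546.3 kPa.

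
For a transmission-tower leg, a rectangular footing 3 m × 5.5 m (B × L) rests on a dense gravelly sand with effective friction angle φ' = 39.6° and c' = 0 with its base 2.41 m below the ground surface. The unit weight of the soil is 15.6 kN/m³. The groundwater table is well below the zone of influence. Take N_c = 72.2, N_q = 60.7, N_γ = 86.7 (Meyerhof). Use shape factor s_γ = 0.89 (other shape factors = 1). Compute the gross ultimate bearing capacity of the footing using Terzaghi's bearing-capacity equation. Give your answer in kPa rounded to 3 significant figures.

q_ult ≈ 4090 kPa

Effective surcharge at the founding depth q = γ·D_f = 15.6 × 2.41 = 37.596 kPa.
q_ult = q·N_q + 0.5·γ·B·N_γ·s_γ
     = 37.596 × 60.7 + 0.5 × 15.6 × 3 × 86.7 × 0.89
     = 2282.1 + 1805.6 = 4087.7 kPa.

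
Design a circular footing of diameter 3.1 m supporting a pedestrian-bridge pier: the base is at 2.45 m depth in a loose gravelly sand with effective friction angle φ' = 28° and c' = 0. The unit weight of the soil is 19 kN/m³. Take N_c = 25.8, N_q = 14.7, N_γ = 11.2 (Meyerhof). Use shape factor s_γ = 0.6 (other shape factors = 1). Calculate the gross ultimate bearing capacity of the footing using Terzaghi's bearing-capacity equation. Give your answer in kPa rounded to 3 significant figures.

q_ult ≈ 882 kPa

Effective surcharge at the founding depth q = γ·D_f = 19 × 2.45 = 46.55 kPa.
q_ult = q·N_q + 0.5·γ·B·N_γ·s_γ
     = 46.55 × 14.7 + 0.5 × 19 × 3.1 × 11.2 × 0.6
     = 684.29 + 197.9 = 882.19 kPa.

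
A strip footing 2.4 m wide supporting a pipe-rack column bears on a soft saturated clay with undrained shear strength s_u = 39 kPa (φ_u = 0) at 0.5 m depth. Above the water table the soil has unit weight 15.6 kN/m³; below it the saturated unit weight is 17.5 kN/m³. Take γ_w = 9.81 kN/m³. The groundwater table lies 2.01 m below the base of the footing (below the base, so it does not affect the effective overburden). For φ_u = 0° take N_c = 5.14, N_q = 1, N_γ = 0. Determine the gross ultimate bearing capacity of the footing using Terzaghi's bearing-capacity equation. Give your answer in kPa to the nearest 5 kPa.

q = γ·D_f = 15.6 × 0.5 = 7.8 kPa.
c·N_c = 39 × 5.14 = 200.46 kPa
q·N_q = 7.8 × 1 = 7.8 kPa
q_ult = 200.46 + 7.8 = 208.26 kPa.

q_ult ≈ 210 kPa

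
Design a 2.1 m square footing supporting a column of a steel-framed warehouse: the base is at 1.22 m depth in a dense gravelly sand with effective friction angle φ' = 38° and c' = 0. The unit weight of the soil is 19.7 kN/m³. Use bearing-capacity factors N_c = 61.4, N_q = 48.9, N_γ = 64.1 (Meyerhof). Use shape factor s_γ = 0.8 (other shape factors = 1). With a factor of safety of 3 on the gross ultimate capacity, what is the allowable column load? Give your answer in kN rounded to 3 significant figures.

Effective surcharge at the founding depth q = γ·D_f = 19.7 × 1.22 = 24.034 kPa.
q_ult = q·N_q + 0.5·γ·B·N_γ·s_γ
     = 24.034 × 48.9 + 0.5 × 19.7 × 2.1 × 64.1 × 0.8
     = 1175.3 + 1060.7 = 2236 kPa.
Gross allowable pressure q_all = 2236 / 3 = 745.33 kPa.
Footing area = 4.41 m², so allowable column load = 745.33 × 4.41 = 3286.9 kN.

P_all ≈ 3290 kN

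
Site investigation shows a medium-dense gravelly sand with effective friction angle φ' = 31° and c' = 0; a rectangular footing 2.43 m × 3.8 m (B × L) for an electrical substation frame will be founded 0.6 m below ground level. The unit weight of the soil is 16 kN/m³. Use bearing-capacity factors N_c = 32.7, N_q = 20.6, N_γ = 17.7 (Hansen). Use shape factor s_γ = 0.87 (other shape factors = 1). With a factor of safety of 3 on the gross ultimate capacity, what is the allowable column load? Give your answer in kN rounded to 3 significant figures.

P_all ≈ 1530 kN

q = γ·D_f = 16 × 0.6 = 9.6 kPa.
q·N_q = 9.6 × 20.6 = 197.76 kPa
0.5·γ·B·N_γ·s_γ = 0.5 × 16 × 2.43 × 17.7 × 0.87 = 299.36 kPa
q_ult = 197.76 + 299.36 = 497.12 kPa.
Gross allowable pressure q_all = 497.12 / 3 = 165.71 kPa.
Footing area = 9.234 m², so allowable column load = 165.71 × 9.234 = 1530.1 kN.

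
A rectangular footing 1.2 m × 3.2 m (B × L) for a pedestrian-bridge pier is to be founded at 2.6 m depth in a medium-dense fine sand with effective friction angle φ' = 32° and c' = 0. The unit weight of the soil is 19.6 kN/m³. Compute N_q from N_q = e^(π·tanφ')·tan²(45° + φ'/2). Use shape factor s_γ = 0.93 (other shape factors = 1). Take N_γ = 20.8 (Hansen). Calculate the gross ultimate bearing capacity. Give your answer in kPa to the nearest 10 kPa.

tan32° = 0.6249, so N_q = e^(π×0.6249)·tan²(61°) = 7.121 × 3.255 = 23.18.
Overburden at base level: q = 19.6 × 2.6 = 50.96 kPa.
Surcharge term q·N_q = 50.96 × 23.177 = 1181.1 kPa; self-weight term 0.5·γ·B·N_γ·s_γ = 0.5 × 19.6 × 1.2 × 20.8 × 0.93 = 227.49 kPa.
q_ult = 1181.1 + 227.49 = 1408.6 kPa.

q_ult ≈ 1410 kPa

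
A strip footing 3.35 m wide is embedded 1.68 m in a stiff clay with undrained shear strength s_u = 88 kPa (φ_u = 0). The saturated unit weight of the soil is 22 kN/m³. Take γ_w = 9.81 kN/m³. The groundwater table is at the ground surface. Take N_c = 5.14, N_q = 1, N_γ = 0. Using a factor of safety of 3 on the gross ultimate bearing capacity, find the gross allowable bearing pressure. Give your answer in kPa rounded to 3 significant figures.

γ' = 22 − 9.81 = 12.19 kN/m³ (submerged throughout). q = 12.19 × 1.68 = 20.479 kPa.
c·N_c = 88 × 5.14 = 452.32 kPa
q·N_q = 20.479 × 1 = 20.479 kPa
q_ult = 452.32 + 20.479 = 472.8 kPa.
q_all = 472.8 / 3 = 157.6 kPa.

q_all ≈ 158 kPa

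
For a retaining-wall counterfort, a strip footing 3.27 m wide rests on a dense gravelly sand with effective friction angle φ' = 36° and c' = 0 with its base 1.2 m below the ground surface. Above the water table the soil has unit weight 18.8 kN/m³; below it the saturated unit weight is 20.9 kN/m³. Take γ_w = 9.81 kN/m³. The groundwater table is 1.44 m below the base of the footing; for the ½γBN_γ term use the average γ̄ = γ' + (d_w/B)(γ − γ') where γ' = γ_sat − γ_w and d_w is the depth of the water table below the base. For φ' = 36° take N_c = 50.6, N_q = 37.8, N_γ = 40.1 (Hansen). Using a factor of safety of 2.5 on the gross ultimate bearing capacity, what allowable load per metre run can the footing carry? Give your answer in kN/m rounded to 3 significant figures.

≈ 2360 kN/m

Overburden at base level: q = 18.8 × 1.2 = 22.56 kPa.
The water table is 1.44 m below the base (< B = 3.27 m), so the ½γBN_γ term uses γ̄ = γ' + (d_w/B)(γ − γ') = 11.09 + (1.44/3.27)(18.8 − 11.09) = 14.485 kN/m³.
Surcharge term q·N_q = 22.56 × 37.8 = 852.77 kPa; self-weight term 0.5·γ·B·N_γ = 0.5 × 14.485 × 3.27 × 40.1 = 949.7 kPa.
q_ult = 852.77 + 949.7 = 1802.5 kPa.
Gross allowable pressure q_all = 1802.5 / 2.5 = 720.99 kPa.
Allowable wall load = q_all × B = 720.99 × 3.27 = 2357.6 kN per metre run.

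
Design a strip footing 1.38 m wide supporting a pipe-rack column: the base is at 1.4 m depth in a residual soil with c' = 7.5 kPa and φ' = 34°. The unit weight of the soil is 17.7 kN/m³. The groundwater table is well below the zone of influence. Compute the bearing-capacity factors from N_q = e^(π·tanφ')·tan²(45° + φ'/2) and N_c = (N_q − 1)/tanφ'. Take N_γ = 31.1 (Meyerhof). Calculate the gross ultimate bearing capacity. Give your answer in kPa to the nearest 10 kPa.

q_ult ≈ 1430 kPa

tan34° = 0.6745, so N_q = e^(π×0.6745)·tan²(62°) = 8.323 × 3.537 = 29.44.
N_c = (29.44 − 1)/tan34° = 42.16.
q = γ·D_f = 17.7 × 1.4 = 24.78 kPa.
c·N_c = 7.5 × 42.164 = 316.23 kPa
q·N_q = 24.78 × 29.44 = 729.52 kPa
0.5·γ·B·N_γ = 0.5 × 17.7 × 1.38 × 31.1 = 379.82 kPa
q_ult = 316.23 + 729.52 + 379.82 = 1425.6 kPa.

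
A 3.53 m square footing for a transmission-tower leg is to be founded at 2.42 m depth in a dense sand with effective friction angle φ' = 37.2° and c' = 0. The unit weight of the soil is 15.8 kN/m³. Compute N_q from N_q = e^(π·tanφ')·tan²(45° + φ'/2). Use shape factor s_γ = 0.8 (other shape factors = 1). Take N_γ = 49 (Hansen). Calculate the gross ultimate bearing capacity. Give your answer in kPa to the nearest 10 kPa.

tan37.2° = 0.759, so N_q = e^(π×0.759)·tan²(63.6°) = 10.855 × 4.058 = 44.05.
Overburden at base level: q = 15.8 × 2.42 = 38.236 kPa.
Surcharge term q·N_q = 38.236 × 44.05 = 1684.3 kPa; self-weight term 0.5·γ·B·N_γ·s_γ = 0.5 × 15.8 × 3.53 × 49 × 0.8 = 1093.2 kPa.
q_ult = 1684.3 + 1093.2 = 2777.5 kPa.

q_ult ≈ 2780 kPa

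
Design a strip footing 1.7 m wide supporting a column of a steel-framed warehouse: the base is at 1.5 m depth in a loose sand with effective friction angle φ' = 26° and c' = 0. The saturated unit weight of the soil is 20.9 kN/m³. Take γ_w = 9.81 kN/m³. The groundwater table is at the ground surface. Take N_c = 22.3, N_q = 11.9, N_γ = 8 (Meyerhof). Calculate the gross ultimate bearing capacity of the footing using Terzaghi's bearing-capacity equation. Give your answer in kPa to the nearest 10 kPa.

With the water table at the surface the whole profile is submerged: γ' = 20.9 − 9.81 = 11.09 kN/m³, so q = γ'·D_f = 16.635 kPa; the same γ' applies in the ½γBN_γ term.
q_ult = q·N_q + 0.5·γ·B·N_γ
     = 16.635 × 11.9 + 0.5 × 11.09 × 1.7 × 8
     = 197.96 + 75.412 = 273.37 kPa.

q_ult ≈ 270 kPa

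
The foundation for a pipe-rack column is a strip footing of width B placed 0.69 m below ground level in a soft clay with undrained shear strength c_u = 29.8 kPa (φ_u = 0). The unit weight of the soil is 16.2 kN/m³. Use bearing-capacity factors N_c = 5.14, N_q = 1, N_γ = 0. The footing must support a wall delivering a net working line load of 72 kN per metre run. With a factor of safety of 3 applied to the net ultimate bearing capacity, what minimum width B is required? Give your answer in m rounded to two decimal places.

Effective surcharge at the founding depth q = γ·D_f = 16.2 × 0.69 = 11.178 kPa.
q_ult = c·N_c + q·N_q
     = 29.8 × 5.14 + 11.178 × 1
     = 153.17 + 11.178 = 164.35 kPa.
For φ = 0 the ½γBN_γ term vanishes, so q_ult is independent of B. q_net = 164.35 − 11.178 = 153.17 kPa; q_all(net) = 153.17/3 = 51.057 kPa.
Required width B = w / q_all(net) = 72 / 51.057 = 1.41 m.

B = 1.41 m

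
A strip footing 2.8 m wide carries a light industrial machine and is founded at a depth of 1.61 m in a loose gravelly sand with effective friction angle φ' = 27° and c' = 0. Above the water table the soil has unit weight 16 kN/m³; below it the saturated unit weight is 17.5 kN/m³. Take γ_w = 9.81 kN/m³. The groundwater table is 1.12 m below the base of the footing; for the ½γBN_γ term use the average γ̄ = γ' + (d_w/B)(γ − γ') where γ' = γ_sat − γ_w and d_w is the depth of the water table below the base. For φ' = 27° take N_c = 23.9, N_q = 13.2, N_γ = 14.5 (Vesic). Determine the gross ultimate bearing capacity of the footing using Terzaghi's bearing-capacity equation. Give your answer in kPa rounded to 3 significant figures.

q_ult ≈ 564 kPa

q = γ·D_f = 16 × 1.61 = 25.76 kPa.
γ' = 7.69 kN/m³; averaging over the depth B below the base, γ̄ = γ' + (d_w/B)(γ − γ') = 11.014 kN/m³.
q·N_q = 25.76 × 13.2 = 340.03 kPa
0.5·γ·B·N_γ = 0.5 × 11.014 × 2.8 × 14.5 = 223.58 kPa
q_ult = 340.03 + 223.58 = 563.62 kPa.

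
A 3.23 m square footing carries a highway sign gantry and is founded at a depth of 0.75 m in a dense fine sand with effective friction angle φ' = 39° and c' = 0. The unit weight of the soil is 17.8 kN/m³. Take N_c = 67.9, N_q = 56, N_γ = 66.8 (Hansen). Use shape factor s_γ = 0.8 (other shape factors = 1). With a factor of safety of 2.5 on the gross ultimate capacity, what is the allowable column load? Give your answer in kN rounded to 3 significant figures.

Overburden at base level: q = 17.8 × 0.75 = 13.35 kPa.
Surcharge term q·N_q = 13.35 × 56 = 747.6 kPa; self-weight term 0.5·γ·B·N_γ·s_γ = 0.5 × 17.8 × 3.23 × 66.8 × 0.8 = 1536.2 kPa.
q_ult = 747.6 + 1536.2 = 2283.8 kPa.
Gross allowable pressure q_all = 2283.8 / 2.5 = 913.54 kPa.
Footing area = 10.4329 m², so allowable column load = 913.54 × 10.4329 = 9530.8 kN.

P_all ≈ 9530 kN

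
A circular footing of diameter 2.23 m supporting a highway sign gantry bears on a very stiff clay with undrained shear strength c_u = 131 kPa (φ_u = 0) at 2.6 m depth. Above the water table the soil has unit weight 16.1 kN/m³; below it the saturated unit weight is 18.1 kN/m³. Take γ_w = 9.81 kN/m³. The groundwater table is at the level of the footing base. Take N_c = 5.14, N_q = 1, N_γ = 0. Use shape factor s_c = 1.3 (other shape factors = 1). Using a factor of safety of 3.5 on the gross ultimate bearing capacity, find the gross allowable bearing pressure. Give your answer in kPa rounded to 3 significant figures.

q_all ≈ 262 kPa

Effective surcharge at the founding depth q = γ·D_f = 16.1 × 2.6 = 41.86 kPa.
q_ult = c·N_c·s_c + q·N_q
     = 131 × 5.14 × 1.3 + 41.86 × 1
     = 875.34 + 41.86 = 917.2 kPa.
q_all = 917.2 / 3.5 = 262.06 kPa.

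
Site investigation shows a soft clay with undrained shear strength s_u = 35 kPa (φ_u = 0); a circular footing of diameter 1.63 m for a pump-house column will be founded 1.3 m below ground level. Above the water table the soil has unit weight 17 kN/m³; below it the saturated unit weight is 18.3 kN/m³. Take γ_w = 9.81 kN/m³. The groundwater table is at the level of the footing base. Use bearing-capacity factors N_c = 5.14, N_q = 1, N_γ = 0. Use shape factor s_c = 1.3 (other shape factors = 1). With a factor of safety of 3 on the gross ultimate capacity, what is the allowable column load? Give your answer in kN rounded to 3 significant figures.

q = γ·D_f = 17 × 1.3 = 22.1 kPa.
c·N_c·s_c = 35 × 5.14 × 1.3 = 233.87 kPa
q·N_q = 22.1 × 1 = 22.1 kPa
q_ult = 233.87 + 22.1 = 255.97 kPa.
Gross allowable pressure q_all = 255.97 / 3 = 85.323 kPa.
Footing area = 2.0867 m², so allowable column load = 85.323 × 2.0867 = 178.04 kN.

P_all ≈ 178 kN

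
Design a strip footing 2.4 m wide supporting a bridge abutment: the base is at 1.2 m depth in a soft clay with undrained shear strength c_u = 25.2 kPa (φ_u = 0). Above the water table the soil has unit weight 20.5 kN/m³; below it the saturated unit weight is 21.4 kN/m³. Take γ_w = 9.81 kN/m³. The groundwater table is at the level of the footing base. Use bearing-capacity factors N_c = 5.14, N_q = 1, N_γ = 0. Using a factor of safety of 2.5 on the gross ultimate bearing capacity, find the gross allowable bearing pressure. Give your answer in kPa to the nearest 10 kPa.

q_all ≈ 60 kPa

Overburden at base level: q = 20.5 × 1.2 = 24.6 kPa.
Cohesion term c·N_c = 25.2 × 5.14 = 129.53 kPa; surcharge term q·N_q = 24.6 × 1 = 24.6 kPa.
q_ult = 129.53 + 24.6 = 154.13 kPa.
q_all = 154.13 / 2.5 = 61.651 kPa.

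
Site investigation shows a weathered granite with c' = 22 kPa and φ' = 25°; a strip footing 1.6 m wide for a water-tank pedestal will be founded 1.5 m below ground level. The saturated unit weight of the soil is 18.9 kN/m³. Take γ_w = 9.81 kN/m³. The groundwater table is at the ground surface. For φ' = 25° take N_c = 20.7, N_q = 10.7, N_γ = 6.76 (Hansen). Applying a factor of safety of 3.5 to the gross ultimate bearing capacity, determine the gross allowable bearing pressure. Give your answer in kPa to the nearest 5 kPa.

Water table at ground surface, so effective unit weight γ' = 18.9 − 9.81 = 9.09 kN/m³ is used throughout; overburden q = 9.09 × 1.5 = 13.635 kPa; the same γ' applies in the ½γBN_γ term.
Cohesion term c·N_c = 22 × 20.7 = 455.4 kPa; surcharge term q·N_q = 13.635 × 10.7 = 145.89 kPa; self-weight term 0.5·γ·B·N_γ = 0.5 × 9.09 × 1.6 × 6.76 = 49.159 kPa.
q_ult = 455.4 + 145.89 + 49.159 = 650.45 kPa.
q_all = q_ult / FS = 650.45 / 3.5 = 185.84 kPa.

q_all ≈ 185 kPa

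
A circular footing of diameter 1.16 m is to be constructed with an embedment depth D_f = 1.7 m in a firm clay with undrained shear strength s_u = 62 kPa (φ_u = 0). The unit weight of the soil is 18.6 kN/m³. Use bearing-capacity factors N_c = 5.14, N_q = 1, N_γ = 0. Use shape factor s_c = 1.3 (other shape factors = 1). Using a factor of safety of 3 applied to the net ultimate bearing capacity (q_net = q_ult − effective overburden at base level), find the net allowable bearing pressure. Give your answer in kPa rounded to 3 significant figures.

Effective surcharge at the founding depth q = γ·D_f = 18.6 × 1.7 = 31.62 kPa.
q_ult = c·N_c·s_c + q·N_q
     = 62 × 5.14 × 1.3 + 31.62 × 1
     = 414.28 + 31.62 = 445.9 kPa.
Net ultimate: q_net = 445.9 − 31.62 = 414.28 kPa.
q_all(net) = 414.28 / 3 = 138.09 kPa.

q_all(net) ≈ 138 kPa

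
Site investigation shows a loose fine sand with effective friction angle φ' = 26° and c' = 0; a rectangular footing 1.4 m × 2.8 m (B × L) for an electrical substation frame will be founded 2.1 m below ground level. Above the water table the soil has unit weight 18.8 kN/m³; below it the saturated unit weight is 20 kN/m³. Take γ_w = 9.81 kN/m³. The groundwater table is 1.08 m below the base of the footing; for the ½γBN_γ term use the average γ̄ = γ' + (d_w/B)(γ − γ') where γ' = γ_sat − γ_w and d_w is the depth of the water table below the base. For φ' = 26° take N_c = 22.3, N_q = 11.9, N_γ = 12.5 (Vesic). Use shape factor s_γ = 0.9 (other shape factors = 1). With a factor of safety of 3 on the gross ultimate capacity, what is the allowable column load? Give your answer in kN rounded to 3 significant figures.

P_all ≈ 787 kN

Effective surcharge at the founding depth q = γ·D_f = 18.8 × 2.1 = 39.48 kPa.
With d_w = 1.08 m < B, γ̄ = 10.19 + (1.08/1.4) × (18.8 − 10.19) = 16.832 kN/m³.
q_ult = q·N_q + 0.5·γ·B·N_γ·s_γ
     = 39.48 × 11.9 + 0.5 × 16.832 × 1.4 × 12.5 × 0.9
     = 469.81 + 132.55 = 602.36 kPa.
Gross allowable pressure q_all = 602.36 / 3 = 200.79 kPa.
Footing area = 3.92 m², so allowable column load = 200.79 × 3.92 = 787.09 kN.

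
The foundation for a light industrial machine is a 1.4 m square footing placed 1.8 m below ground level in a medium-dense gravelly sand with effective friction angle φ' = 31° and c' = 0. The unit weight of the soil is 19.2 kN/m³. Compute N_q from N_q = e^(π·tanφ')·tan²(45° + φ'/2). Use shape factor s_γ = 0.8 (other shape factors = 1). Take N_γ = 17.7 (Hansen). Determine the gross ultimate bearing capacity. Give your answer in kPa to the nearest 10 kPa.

tan31° = 0.6009, so N_q = e^(π×0.6009)·tan²(60.5°) = 6.604 × 3.124 = 20.63.
Overburden at base level: q = 19.2 × 1.8 = 34.56 kPa.
Surcharge term q·N_q = 34.56 × 20.631 = 713 kPa; self-weight term 0.5·γ·B·N_γ·s_γ = 0.5 × 19.2 × 1.4 × 17.7 × 0.8 = 190.31 kPa.
q_ult = 713 + 190.31 = 903.31 kPa.

q_ult ≈ 900 kPa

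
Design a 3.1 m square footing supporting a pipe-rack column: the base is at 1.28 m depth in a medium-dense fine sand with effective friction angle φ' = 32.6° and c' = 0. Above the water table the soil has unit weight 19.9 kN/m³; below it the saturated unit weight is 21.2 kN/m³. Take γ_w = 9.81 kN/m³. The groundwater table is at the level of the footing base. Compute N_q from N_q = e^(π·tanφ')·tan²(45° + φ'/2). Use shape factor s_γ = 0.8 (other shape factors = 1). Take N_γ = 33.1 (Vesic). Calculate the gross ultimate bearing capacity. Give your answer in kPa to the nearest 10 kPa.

q_ult ≈ 1100 kPa

tan32.6° = 0.6395, so N_q = e^(π×0.6395)·tan²(61.3°) = 7.457 × 3.336 = 24.88.
q = γ·D_f = 19.9 × 1.28 = 25.472 kPa.
For the ½γBN_γ term take γ' = 21.2 − 9.81 = 11.39 kN/m³ (soil below base is submerged).
q·N_q = 25.472 × 24.878 = 633.69 kPa
0.5·γ·B·N_γ·s_γ = 0.5 × 11.39 × 3.1 × 33.1 × 0.8 = 467.49 kPa
q_ult = 633.69 + 467.49 = 1101.2 kPa.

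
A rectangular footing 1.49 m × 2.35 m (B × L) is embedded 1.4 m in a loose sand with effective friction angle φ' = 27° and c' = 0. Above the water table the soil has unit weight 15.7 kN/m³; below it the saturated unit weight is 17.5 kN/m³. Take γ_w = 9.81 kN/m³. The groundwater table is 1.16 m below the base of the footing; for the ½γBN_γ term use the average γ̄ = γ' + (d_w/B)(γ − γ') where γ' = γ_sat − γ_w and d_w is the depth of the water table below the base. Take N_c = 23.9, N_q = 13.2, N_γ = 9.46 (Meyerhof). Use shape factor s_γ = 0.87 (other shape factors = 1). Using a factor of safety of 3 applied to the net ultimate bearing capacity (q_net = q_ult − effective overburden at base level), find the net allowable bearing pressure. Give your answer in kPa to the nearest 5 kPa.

q_all(net) ≈ 120 kPa

q = γ·D_f = 15.7 × 1.4 = 21.98 kPa.
γ' = 7.69 kN/m³; averaging over the depth B below the base, γ̄ = γ' + (d_w/B)(γ − γ') = 13.926 kN/m³.
q·N_q = 21.98 × 13.2 = 290.14 kPa
0.5·γ·B·N_γ·s_γ = 0.5 × 13.926 × 1.49 × 9.46 × 0.87 = 85.387 kPa
q_ult = 290.14 + 85.387 = 375.52 kPa.
Net ultimate: q_net = 375.52 − 21.98 = 353.54 kPa.
q_all(net) = 353.54 / 3 = 117.85 kPa.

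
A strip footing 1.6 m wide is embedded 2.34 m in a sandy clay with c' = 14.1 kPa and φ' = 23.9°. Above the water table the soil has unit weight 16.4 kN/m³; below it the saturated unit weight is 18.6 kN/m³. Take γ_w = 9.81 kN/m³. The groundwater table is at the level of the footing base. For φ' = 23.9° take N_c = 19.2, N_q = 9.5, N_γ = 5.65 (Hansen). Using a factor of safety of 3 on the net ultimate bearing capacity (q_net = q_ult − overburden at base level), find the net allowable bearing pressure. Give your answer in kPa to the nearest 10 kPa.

q = γ·D_f = 16.4 × 2.34 = 38.376 kPa.
For the ½γBN_γ term take γ' = 18.6 − 9.81 = 8.79 kN/m³ (soil below base is submerged).
c·N_c = 14.1 × 19.2 = 270.72 kPa
q·N_q = 38.376 × 9.5 = 364.57 kPa
0.5·γ·B·N_γ = 0.5 × 8.79 × 1.6 × 5.65 = 39.731 kPa
q_ult = 270.72 + 364.57 + 39.731 = 675.02 kPa.
q_net = 675.02 − 38.376 = 636.65 kPa.
q_all(net) = 636.65 / 3 = 212.22 kPa.

q_all(net) ≈ 210 kPa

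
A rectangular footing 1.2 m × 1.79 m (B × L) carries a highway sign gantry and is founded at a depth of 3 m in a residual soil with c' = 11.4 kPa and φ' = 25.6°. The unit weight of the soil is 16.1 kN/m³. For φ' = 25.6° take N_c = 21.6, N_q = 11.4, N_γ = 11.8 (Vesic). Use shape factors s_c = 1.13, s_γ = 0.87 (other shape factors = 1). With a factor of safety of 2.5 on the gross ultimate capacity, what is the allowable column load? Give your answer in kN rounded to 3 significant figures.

P_all ≈ 797 kN

Overburden at base level: q = 16.1 × 3 = 48.3 kPa.
Cohesion term c·N_c·s_c = 11.4 × 21.6 × 1.13 = 278.25 kPa; surcharge term q·N_q = 48.3 × 11.4 = 550.62 kPa; self-weight term 0.5·γ·B·N_γ·s_γ = 0.5 × 16.1 × 1.2 × 11.8 × 0.87 = 99.17 kPa.
q_ult = 278.25 + 550.62 + 99.17 = 928.04 kPa.
Gross allowable pressure q_all = 928.04 / 2.5 = 371.22 kPa.
Footing area = 2.148 m², so allowable column load = 371.22 × 2.148 = 797.37 kN.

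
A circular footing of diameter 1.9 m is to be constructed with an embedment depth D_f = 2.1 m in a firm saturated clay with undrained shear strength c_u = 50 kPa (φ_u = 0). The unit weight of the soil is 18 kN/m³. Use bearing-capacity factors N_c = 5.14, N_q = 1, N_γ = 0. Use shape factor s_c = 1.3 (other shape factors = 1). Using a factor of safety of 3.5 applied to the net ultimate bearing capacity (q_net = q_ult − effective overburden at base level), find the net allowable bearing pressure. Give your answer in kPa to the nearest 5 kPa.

Effective surcharge at the founding depth q = γ·D_f = 18 × 2.1 = 37.8 kPa.
q_ult = c·N_c·s_c + q·N_q
     = 50 × 5.14 × 1.3 + 37.8 × 1
     = 334.1 + 37.8 = 371.9 kPa.
Net ultimate: q_net = 371.9 − 37.8 = 334.1 kPa.
q_all(net) = 334.1 / 3.5 = 95.457 kPa.

q_all(net) ≈ 95 kPa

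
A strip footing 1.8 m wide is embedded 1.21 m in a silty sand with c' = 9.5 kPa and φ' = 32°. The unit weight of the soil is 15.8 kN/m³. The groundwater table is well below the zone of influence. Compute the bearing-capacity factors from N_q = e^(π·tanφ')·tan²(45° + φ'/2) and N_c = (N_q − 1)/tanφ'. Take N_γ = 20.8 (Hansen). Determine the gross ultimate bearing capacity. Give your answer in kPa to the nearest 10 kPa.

tan32° = 0.6249, so N_q = e^(π×0.6249)·tan²(61°) = 7.121 × 3.255 = 23.18.
N_c = (23.18 − 1)/tan32° = 35.49.
q = γ·D_f = 15.8 × 1.21 = 19.118 kPa.
c·N_c = 9.5 × 35.49 = 337.16 kPa
q·N_q = 19.118 × 23.177 = 443.09 kPa
0.5·γ·B·N_γ = 0.5 × 15.8 × 1.8 × 20.8 = 295.78 kPa
q_ult = 337.16 + 443.09 + 295.78 = 1076 kPa.

q_ult ≈ 1080 kPa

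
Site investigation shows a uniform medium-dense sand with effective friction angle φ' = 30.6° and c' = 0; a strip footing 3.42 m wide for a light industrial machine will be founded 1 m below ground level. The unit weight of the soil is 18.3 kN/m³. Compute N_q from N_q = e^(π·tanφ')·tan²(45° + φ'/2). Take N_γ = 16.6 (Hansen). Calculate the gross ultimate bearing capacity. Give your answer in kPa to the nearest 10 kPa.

tan30.6° = 0.5914, so N_q = e^(π×0.5914)·tan²(60.3°) = 6.41 × 3.074 = 19.7.
Effective surcharge at the founding depth q = γ·D_f = 18.3 × 1 = 18.3 kPa.
q_ult = q·N_q + 0.5·γ·B·N_γ
     = 18.3 × 19.704 + 0.5 × 18.3 × 3.42 × 16.6
     = 360.58 + 519.46 = 880.04 kPa.

q_ult ≈ 880 kPa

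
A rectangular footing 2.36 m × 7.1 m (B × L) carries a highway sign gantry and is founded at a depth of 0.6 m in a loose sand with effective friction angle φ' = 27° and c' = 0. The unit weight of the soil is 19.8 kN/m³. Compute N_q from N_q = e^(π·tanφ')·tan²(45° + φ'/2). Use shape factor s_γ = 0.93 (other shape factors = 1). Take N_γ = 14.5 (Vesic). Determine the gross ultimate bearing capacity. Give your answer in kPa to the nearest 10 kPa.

q_ult ≈ 470 kPa

tan27° = 0.5095, so N_q = e^(π×0.5095)·tan²(58.5°) = 4.957 × 2.663 = 13.2.
Overburden at base level: q = 19.8 × 0.6 = 11.88 kPa.
Surcharge term q·N_q = 11.88 × 13.199 = 156.81 kPa; self-weight term 0.5·γ·B·N_γ·s_γ = 0.5 × 19.8 × 2.36 × 14.5 × 0.93 = 315.06 kPa.
q_ult = 156.81 + 315.06 = 471.87 kPa.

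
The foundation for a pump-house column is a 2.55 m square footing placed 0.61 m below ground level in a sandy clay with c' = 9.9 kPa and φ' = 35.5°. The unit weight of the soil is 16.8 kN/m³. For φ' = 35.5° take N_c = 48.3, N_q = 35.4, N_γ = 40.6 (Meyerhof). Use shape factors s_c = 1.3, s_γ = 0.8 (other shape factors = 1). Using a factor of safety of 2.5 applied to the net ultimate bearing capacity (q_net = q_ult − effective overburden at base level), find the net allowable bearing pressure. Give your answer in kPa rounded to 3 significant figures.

q_all(net) ≈ 668 kPa

Overburden at base level: q = 16.8 × 0.61 = 10.248 kPa.
Cohesion term c·N_c·s_c = 9.9 × 48.3 × 1.3 = 621.62 kPa; surcharge term q·N_q = 10.248 × 35.4 = 362.78 kPa; self-weight term 0.5·γ·B·N_γ·s_γ = 0.5 × 16.8 × 2.55 × 40.6 × 0.8 = 695.72 kPa.
q_ult = 621.62 + 362.78 + 695.72 = 1680.1 kPa.
Net ultimate: q_net = 1680.1 − 10.248 = 1669.9 kPa.
q_all(net) = 1669.9 / 2.5 = 667.95 kPa.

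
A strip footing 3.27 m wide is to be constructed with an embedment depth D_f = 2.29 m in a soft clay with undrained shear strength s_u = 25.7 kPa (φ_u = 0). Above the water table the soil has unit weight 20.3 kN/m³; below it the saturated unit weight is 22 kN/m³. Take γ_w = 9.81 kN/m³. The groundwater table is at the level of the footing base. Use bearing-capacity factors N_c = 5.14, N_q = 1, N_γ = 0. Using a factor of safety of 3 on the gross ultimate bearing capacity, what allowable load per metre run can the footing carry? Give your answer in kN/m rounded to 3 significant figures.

Overburden at base level: q = 20.3 × 2.29 = 46.487 kPa.
Cohesion term c·N_c = 25.7 × 5.14 = 132.1 kPa; surcharge term q·N_q = 46.487 × 1 = 46.487 kPa.
q_ult = 132.1 + 46.487 = 178.58 kPa.
Gross allowable pressure q_all = 178.58 / 3 = 59.528 kPa.
Allowable wall load = q_all × B = 59.528 × 3.27 = 194.66 kN per metre run.

≈ 195 kN/m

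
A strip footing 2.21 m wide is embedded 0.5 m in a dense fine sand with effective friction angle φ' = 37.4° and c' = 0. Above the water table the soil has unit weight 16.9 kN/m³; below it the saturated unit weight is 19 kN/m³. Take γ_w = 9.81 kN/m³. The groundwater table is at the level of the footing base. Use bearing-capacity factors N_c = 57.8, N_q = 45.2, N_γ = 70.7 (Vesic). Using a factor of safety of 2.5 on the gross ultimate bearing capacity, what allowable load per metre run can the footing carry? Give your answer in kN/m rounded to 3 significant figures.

Overburden at base level: q = 16.9 × 0.5 = 8.45 kPa.
Below the base the soil is submerged, so the ½γBN_γ term uses γ' = 19 − 9.81 = 9.19 kN/m³.
Surcharge term q·N_q = 8.45 × 45.2 = 381.94 kPa; self-weight term 0.5·γ·B·N_γ = 0.5 × 9.19 × 2.21 × 70.7 = 717.95 kPa.
q_ult = 381.94 + 717.95 = 1099.9 kPa.
Gross allowable pressure q_all = 1099.9 / 2.5 = 439.96 kPa.
Allowable wall load = q_all × B = 439.96 × 2.21 = 972.31 kN per metre run.

≈ 972 kN/m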